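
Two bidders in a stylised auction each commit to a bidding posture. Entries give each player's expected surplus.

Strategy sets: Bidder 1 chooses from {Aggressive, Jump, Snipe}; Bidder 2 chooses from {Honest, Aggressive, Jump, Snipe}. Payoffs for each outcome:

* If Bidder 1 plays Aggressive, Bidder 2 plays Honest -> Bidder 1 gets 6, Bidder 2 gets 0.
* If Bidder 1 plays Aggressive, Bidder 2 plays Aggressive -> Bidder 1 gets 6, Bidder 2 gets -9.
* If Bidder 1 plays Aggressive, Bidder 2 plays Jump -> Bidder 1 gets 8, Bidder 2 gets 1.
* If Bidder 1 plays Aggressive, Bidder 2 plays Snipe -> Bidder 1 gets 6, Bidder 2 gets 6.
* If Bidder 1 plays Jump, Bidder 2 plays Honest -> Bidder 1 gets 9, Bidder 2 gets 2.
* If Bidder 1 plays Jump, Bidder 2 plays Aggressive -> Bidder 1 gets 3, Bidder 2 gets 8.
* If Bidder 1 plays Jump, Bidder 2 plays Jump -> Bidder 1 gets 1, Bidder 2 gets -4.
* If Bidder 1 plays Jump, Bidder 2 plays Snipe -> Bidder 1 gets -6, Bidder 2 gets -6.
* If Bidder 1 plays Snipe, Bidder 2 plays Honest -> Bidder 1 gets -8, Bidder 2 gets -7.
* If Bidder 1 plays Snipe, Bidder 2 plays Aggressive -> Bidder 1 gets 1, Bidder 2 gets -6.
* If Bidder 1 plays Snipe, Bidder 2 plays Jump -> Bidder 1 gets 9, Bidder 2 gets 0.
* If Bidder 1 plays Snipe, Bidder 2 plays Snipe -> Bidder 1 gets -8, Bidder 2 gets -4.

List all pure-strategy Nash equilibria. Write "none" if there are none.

(Aggressive, Snipe), (Snipe, Jump)

Bidder 1 against Honest: payoffs 6, 9, -8 → best response Jump.
Bidder 1 against Aggressive: payoffs 6, 3, 1 → best response Aggressive.
Bidder 1 against Jump: payoffs 8, 1, 9 → best response Snipe.
Bidder 1 against Snipe: payoffs 6, -6, -8 → best response Aggressive.
Bidder 2 against Aggressive: payoffs 0, -9, 1, 6 → best response Snipe.
Bidder 2 against Jump: payoffs 2, 8, -4, -6 → best response Aggressive.
Bidder 2 against Snipe: payoffs -7, -6, 0, -4 → best response Jump.
Mutual best responses: (Aggressive, Snipe); (Snipe, Jump).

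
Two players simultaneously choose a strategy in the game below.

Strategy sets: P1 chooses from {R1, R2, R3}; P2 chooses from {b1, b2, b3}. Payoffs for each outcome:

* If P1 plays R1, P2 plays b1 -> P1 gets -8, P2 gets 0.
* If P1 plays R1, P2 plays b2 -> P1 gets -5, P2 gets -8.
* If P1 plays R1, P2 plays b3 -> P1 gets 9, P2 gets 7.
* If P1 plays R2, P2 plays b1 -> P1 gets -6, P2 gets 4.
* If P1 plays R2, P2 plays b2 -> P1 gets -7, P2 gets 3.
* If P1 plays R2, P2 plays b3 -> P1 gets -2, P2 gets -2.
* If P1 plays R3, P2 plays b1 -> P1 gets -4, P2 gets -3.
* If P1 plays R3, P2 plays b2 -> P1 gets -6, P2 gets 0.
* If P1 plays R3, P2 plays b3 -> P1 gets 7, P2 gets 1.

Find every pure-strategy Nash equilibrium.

The unique pure-strategy Nash equilibrium is (R1, b3).

(R1, b1): P1 can switch to R2 (-8 → -6). Not NE.
(R1, b2): P2 can switch to b1 (-8 → 0). Not NE.
(R1, b3): P1 gets 9, best alternative 7; P2 gets 7, best alternative 0. No profitable deviation — NE.
(R2, b1): P1 can switch to R3 (-6 → -4). Not NE.
(R2, b2): P1 can switch to R1 (-7 → -5). Not NE.
(R2, b3): P1 can switch to R1 (-2 → 9). Not NE.
(R3, b1): P2 can switch to b2 (-3 → 0). Not NE.
(R3, b2): P1 can switch to R1 (-6 → -5). Not NE.
(R3, b3): P1 can switch to R1 (7 → 9). Not NE.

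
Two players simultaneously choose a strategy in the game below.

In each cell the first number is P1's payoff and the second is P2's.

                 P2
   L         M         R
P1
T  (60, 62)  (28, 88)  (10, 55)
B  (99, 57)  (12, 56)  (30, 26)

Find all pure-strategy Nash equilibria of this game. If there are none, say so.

(T, M); (B, L)

Mark each player's best response to every combination of opponents' strategies; a profile where every player is best-responding is a pure Nash equilibrium.
P1 against L: payoffs 60, 99 → best response B.
P1 against M: payoffs 28, 12 → best response T.
P1 against R: payoffs 10, 30 → best response B.
P2 against T: payoffs 62, 88, 55 → best response M.
P2 against B: payoffs 57, 56, 26 → best response L.
Mutual best responses: (T, M); (B, L).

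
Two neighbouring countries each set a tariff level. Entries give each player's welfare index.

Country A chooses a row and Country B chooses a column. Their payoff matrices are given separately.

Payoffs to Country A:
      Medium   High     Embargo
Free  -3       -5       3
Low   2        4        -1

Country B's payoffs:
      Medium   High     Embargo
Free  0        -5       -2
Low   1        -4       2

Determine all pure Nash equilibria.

(Free, Medium): Country A can switch to Low (-3 → 2). Not NE.
(Free, High): Country A can switch to Low (-5 → 4). Not NE.
(Free, Embargo): Country B can switch to Medium (-2 → 0). Not NE.
(Low, Medium): Country B can switch to Embargo (1 → 2). Not NE.
(Low, High): Country B can switch to Medium (-4 → 1). Not NE.
(Low, Embargo): Country A can switch to Free (-1 → 3). Not NE.

There is no pure-strategy Nash equilibrium.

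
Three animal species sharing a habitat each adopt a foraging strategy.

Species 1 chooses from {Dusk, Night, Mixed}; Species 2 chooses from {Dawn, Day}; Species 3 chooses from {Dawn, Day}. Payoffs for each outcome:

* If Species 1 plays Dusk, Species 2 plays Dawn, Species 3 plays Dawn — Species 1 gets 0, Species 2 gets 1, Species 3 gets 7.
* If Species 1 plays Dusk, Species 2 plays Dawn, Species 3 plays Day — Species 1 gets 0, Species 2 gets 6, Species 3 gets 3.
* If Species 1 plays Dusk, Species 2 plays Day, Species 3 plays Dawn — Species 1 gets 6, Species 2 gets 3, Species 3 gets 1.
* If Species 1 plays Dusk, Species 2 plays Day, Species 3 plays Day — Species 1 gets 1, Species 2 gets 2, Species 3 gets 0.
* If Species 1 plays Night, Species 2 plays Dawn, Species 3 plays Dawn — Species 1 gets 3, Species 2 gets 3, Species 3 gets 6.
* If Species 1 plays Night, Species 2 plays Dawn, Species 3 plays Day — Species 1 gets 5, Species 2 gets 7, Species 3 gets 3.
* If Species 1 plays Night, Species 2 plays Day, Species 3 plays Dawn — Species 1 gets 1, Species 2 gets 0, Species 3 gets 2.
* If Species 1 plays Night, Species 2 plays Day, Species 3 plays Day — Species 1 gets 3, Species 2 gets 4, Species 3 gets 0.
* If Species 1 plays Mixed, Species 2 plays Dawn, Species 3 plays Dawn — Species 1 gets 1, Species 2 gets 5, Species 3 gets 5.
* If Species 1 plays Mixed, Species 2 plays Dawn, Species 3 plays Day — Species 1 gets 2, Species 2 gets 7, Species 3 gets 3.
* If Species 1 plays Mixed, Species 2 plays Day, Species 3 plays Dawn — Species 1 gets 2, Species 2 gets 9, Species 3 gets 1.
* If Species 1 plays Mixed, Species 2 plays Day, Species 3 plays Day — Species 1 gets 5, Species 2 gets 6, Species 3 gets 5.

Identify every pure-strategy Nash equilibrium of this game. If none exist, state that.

Species 1 against (Dawn, Dawn): payoffs 0, 3, 1 → best response Night.
Species 1 against (Dawn, Day): payoffs 0, 5, 2 → best response Night.
Species 1 against (Day, Dawn): payoffs 6, 1, 2 → best response Dusk.
Species 1 against (Day, Day): payoffs 1, 3, 5 → best response Mixed.
Species 2 against (Dusk, Dawn): payoffs 1, 3 → best response Day.
Species 2 against (Dusk, Day): payoffs 6, 2 → best response Dawn.
Species 2 against (Night, Dawn): payoffs 3, 0 → best response Dawn.
Species 2 against (Night, Day): payoffs 7, 4 → best response Dawn.
Species 2 against (Mixed, Dawn): payoffs 5, 9 → best response Day.
Species 2 against (Mixed, Day): payoffs 7, 6 → best response Dawn.
Species 3 against (Dusk, Dawn): payoffs 7, 3 → best response Dawn.
Species 3 against (Dusk, Day): payoffs 1, 0 → best response Dawn.
Species 3 against (Night, Dawn): payoffs 6, 3 → best response Dawn.
Species 3 against (Night, Day): payoffs 2, 0 → best response Dawn.
Species 3 against (Mixed, Dawn): payoffs 5, 3 → best response Dawn.
Species 3 against (Mixed, Day): payoffs 1, 5 → best response Day.
Mutual best responses: (Dusk, Day, Dawn); (Night, Dawn, Dawn).

Pure-strategy Nash equilibria: (Dusk, Day, Dawn) and (Night, Dawn, Dawn)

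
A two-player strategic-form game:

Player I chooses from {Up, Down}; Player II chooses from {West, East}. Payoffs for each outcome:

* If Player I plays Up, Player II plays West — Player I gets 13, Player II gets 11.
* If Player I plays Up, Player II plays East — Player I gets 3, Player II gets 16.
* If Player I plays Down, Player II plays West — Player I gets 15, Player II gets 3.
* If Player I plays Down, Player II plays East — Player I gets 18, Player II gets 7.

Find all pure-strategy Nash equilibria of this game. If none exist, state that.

(Down, East)

(Up, West): Player I can switch to Down (13 → 15). Not NE.
(Up, East): Player I can switch to Down (3 → 18). Not NE.
(Down, West): Player II can switch to East (3 → 7). Not NE.
(Down, East): Player I gets 18, best alternative 3; Player II gets 7, best alternative 3. No profitable deviation — NE.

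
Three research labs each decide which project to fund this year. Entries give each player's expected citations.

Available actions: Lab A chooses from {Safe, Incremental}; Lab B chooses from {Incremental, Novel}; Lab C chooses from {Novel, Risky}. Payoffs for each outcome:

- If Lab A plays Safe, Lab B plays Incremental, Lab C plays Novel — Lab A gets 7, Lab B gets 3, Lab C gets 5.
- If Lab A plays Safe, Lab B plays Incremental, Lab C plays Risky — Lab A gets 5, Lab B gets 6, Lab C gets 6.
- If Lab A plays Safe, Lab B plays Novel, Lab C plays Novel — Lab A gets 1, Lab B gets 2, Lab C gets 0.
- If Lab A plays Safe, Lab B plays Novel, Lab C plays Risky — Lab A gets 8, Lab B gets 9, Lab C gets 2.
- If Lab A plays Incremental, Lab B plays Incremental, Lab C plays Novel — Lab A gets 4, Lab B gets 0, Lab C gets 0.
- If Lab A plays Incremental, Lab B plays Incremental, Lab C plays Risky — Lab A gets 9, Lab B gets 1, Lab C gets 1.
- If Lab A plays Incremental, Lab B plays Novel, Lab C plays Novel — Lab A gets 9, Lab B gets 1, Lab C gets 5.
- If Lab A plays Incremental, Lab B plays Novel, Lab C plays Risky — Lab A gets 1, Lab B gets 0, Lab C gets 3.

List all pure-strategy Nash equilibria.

(Safe, Novel, Risky); (Incremental, Incremental, Risky); (Incremental, Novel, Novel)

Lab A against (Incremental, Novel): payoffs 7, 4 → best response Safe.
Lab A against (Incremental, Risky): payoffs 5, 9 → best response Incremental.
Lab A against (Novel, Novel): payoffs 1, 9 → best response Incremental.
Lab A against (Novel, Risky): payoffs 8, 1 → best response Safe.
Lab B against (Safe, Novel): payoffs 3, 2 → best response Incremental.
Lab B against (Safe, Risky): payoffs 6, 9 → best response Novel.
Lab B against (Incremental, Novel): payoffs 0, 1 → best response Novel.
Lab B against (Incremental, Risky): payoffs 1, 0 → best response Incremental.
Lab C against (Safe, Incremental): payoffs 5, 6 → best response Risky.
Lab C against (Safe, Novel): payoffs 0, 2 → best response Risky.
Lab C against (Incremental, Incremental): payoffs 0, 1 → best response Risky.
Lab C against (Incremental, Novel): payoffs 5, 3 → best response Novel.
Mutual best responses: (Safe, Novel, Risky); (Incremental, Incremental, Risky); (Incremental, Novel, Novel).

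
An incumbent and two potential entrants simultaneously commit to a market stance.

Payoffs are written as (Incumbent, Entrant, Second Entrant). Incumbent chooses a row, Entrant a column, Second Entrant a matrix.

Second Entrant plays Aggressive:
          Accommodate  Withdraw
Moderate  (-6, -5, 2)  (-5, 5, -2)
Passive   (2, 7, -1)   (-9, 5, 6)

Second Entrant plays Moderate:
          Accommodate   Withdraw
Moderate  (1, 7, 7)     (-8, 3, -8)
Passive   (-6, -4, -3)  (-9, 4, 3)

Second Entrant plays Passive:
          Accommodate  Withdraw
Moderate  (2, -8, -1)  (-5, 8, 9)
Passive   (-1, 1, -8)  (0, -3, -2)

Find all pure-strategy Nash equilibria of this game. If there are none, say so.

Pure-strategy Nash equilibria: (Moderate, Accommodate, Moderate), (Passive, Accommodate, Aggressive)

Incumbent against (Accommodate, Aggressive): payoffs -6, 2 → best response Passive.
Incumbent against (Accommodate, Moderate): payoffs 1, -6 → best response Moderate.
Incumbent against (Accommodate, Passive): payoffs 2, -1 → best response Moderate.
Incumbent against (Withdraw, Aggressive): payoffs -5, -9 → best response Moderate.
Incumbent against (Withdraw, Moderate): payoffs -8, -9 → best response Moderate.
Incumbent against (Withdraw, Passive): payoffs -5, 0 → best response Passive.
Entrant against (Moderate, Aggressive): payoffs -5, 5 → best response Withdraw.
Entrant against (Moderate, Moderate): payoffs 7, 3 → best response Accommodate.
Entrant against (Moderate, Passive): payoffs -8, 8 → best response Withdraw.
Entrant against (Passive, Aggressive): payoffs 7, 5 → best response Accommodate.
Entrant against (Passive, Moderate): payoffs -4, 4 → best response Withdraw.
Entrant against (Passive, Passive): payoffs 1, -3 → best response Accommodate.
Second Entrant against (Moderate, Accommodate): payoffs 2, 7, -1 → best response Moderate.
Second Entrant against (Moderate, Withdraw): payoffs -2, -8, 9 → best response Passive.
Second Entrant against (Passive, Accommodate): payoffs -1, -3, -8 → best response Aggressive.
Second Entrant against (Passive, Withdraw): payoffs 6, 3, -2 → best response Aggressive.
Mutual best responses: (Moderate, Accommodate, Moderate); (Passive, Accommodate, Aggressive).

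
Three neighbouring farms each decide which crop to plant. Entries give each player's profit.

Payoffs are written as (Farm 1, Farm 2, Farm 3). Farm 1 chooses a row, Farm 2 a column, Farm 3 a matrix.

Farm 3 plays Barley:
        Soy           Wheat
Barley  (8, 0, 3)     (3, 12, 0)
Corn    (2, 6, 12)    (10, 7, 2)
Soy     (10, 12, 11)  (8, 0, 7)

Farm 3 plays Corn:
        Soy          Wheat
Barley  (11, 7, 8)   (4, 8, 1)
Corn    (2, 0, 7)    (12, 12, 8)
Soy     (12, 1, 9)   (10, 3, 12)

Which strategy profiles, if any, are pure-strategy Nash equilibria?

For each player, find the best response to each opponent profile; mutual best responses are the pure NE.
Farm 1 against (Soy, Barley): payoffs 8, 2, 10 → best response Soy.
Farm 1 against (Soy, Corn): payoffs 11, 2, 12 → best response Soy.
Farm 1 against (Wheat, Barley): payoffs 3, 10, 8 → best response Corn.
Farm 1 against (Wheat, Corn): payoffs 4, 12, 10 → best response Corn.
Farm 2 against (Barley, Barley): payoffs 0, 12 → best response Wheat.
Farm 2 against (Barley, Corn): payoffs 7, 8 → best response Wheat.
Farm 2 against (Corn, Barley): payoffs 6, 7 → best response Wheat.
Farm 2 against (Corn, Corn): payoffs 0, 12 → best response Wheat.
Farm 2 against (Soy, Barley): payoffs 12, 0 → best response Soy.
Farm 2 against (Soy, Corn): payoffs 1, 3 → best response Wheat.
Farm 3 against (Barley, Soy): payoffs 3, 8 → best response Corn.
Farm 3 against (Barley, Wheat): payoffs 0, 1 → best response Corn.
Farm 3 against (Corn, Soy): payoffs 12, 7 → best response Barley.
Farm 3 against (Corn, Wheat): payoffs 2, 8 → best response Corn.
Farm 3 against (Soy, Soy): payoffs 11, 9 → best response Barley.
Farm 3 against (Soy, Wheat): payoffs 7, 12 → best response Corn.
Mutual best responses: (Corn, Wheat, Corn); (Soy, Soy, Barley).

(Corn, Wheat, Corn), (Soy, Soy, Barley)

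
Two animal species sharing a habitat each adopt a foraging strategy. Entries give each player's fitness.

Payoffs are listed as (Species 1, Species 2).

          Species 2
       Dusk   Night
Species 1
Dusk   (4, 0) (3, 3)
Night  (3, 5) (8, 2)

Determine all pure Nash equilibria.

none

Species 1 against Dusk: payoffs 4, 3 → best response Dusk.
Species 1 against Night: payoffs 3, 8 → best response Night.
Species 2 against Dusk: payoffs 0, 3 → best response Night.
Species 2 against Night: payoffs 5, 2 → best response Dusk.
No profile is a mutual best response for all players.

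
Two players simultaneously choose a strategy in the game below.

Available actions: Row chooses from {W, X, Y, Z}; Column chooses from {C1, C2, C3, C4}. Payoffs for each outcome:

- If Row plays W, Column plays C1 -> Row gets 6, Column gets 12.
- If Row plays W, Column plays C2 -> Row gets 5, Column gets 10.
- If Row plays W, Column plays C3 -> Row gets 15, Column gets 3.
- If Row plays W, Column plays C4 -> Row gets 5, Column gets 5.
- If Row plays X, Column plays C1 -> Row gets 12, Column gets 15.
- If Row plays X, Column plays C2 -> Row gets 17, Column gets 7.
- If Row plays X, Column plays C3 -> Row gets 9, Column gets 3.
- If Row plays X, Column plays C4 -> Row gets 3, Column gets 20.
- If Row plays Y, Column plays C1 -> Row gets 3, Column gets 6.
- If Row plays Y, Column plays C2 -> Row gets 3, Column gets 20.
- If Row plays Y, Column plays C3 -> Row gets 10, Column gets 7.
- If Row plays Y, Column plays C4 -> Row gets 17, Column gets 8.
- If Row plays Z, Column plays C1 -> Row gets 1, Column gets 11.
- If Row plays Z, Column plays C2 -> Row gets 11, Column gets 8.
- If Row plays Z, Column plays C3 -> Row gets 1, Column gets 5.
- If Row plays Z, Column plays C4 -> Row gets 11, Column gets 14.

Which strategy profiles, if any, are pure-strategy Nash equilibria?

For each strategy profile, look for a profitable unilateral deviation.
(W, C1): Row can switch to X (6 → 12). Not NE.
(W, C2): Row can switch to X (5 → 17). Not NE.
(W, C3): Column can switch to C1 (3 → 12). Not NE.
(W, C4): Row can switch to Y (5 → 17). Not NE.
(X, C1): Column can switch to C4 (15 → 20). Not NE.
(X, C2): Column can switch to C1 (7 → 15). Not NE.
(X, C3): Row can switch to W (9 → 15). Not NE.
(X, C4): Row can switch to W (3 → 5). Not NE.
(Y, C1): Row can switch to W (3 → 6). Not NE.
(Y, C2): Row can switch to W (3 → 5). Not NE.
(Y, C3): Row can switch to W (10 → 15). Not NE.
(Y, C4): Column can switch to C2 (8 → 20). Not NE.
(The remaining 4 profiles each have a profitable deviation by the same check.)

none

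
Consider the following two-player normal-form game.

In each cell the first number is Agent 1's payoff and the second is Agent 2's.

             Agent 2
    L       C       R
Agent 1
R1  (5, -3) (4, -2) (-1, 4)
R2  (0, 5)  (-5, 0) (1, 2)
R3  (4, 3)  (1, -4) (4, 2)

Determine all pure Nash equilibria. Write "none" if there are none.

For each player, find the best response to each opponent profile; mutual best responses are the pure NE.
Agent 1 against L: payoffs 5, 0, 4 → best response R1.
Agent 1 against C: payoffs 4, -5, 1 → best response R1.
Agent 1 against R: payoffs -1, 1, 4 → best response R3.
Agent 2 against R1: payoffs -3, -2, 4 → best response R.
Agent 2 against R2: payoffs 5, 0, 2 → best response L.
Agent 2 against R3: payoffs 3, -4, 2 → best response L.
No profile is a mutual best response for all players.

There is no pure-strategy Nash equilibrium.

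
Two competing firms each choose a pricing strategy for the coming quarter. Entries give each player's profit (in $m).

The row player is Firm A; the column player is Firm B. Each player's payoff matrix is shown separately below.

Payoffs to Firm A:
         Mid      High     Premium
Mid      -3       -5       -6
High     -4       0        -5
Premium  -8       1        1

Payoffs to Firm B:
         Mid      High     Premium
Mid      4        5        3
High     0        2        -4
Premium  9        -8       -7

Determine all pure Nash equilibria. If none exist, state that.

No pure-strategy Nash equilibrium.

Check each profile: it is a Nash equilibrium iff no player can strictly gain by switching unilaterally.
(Mid, Mid): Firm B can switch to High (4 → 5). Not NE.
(Mid, High): Firm A can switch to High (-5 → 0). Not NE.
(Mid, Premium): Firm A can switch to High (-6 → -5). Not NE.
(High, Mid): Firm A can switch to Mid (-4 → -3). Not NE.
(High, High): Firm A can switch to Premium (0 → 1). Not NE.
(High, Premium): Firm A can switch to Premium (-5 → 1). Not NE.
(Premium, Mid): Firm A can switch to Mid (-8 → -3). Not NE.
(Premium, High): Firm B can switch to Mid (-8 → 9). Not NE.
(Premium, Premium): Firm B can switch to Mid (-7 → 9). Not NE.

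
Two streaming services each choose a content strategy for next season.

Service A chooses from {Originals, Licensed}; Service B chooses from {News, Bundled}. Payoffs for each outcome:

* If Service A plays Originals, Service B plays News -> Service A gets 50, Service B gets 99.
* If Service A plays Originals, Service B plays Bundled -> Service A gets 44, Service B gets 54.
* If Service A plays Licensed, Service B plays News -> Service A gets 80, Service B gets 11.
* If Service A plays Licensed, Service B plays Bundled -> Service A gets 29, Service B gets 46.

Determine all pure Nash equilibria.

For each strategy profile, look for a profitable unilateral deviation.
(Originals, News): Service A can switch to Licensed (50 → 80). Not NE.
(Originals, Bundled): Service B can switch to News (54 → 99). Not NE.
(Licensed, News): Service B can switch to Bundled (11 → 46). Not NE.
(Licensed, Bundled): Service A can switch to Originals (29 → 44). Not NE.

This game has no pure Nash equilibrium.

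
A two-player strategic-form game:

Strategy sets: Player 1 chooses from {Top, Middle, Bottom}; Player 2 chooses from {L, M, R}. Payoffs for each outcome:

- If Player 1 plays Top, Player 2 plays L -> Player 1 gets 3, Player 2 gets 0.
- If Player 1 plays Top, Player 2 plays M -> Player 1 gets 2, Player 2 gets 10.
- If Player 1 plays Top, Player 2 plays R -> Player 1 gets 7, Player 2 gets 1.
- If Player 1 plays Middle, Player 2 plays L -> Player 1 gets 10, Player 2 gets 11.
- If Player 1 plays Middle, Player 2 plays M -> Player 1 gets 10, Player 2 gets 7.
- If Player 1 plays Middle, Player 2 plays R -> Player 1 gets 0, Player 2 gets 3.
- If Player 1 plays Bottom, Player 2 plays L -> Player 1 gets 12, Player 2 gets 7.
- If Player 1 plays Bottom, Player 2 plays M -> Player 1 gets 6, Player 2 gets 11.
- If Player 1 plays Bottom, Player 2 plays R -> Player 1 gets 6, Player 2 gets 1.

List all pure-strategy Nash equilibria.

(Top, L): Player 1 can switch to Middle (3 → 10). Not NE.
(Top, M): Player 1 can switch to Middle (2 → 10). Not NE.
(Top, R): Player 2 can switch to M (1 → 10). Not NE.
(Middle, L): Player 1 can switch to Bottom (10 → 12). Not NE.
(Middle, M): Player 2 can switch to L (7 → 11). Not NE.
(Middle, R): Player 1 can switch to Top (0 → 7). Not NE.
(Bottom, L): Player 2 can switch to M (7 → 11). Not NE.
(Bottom, M): Player 1 can switch to Middle (6 → 10). Not NE.
(Bottom, R): Player 1 can switch to Top (6 → 7). Not NE.

No pure-strategy Nash equilibrium.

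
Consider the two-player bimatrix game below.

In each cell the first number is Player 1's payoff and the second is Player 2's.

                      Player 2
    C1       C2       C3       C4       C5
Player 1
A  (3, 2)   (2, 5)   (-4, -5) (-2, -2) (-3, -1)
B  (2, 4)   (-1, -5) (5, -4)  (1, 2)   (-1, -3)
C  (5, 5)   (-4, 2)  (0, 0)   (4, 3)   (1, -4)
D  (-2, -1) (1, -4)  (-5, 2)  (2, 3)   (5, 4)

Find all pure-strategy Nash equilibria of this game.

Player 1 against C1: payoffs 3, 2, 5, -2 → best response C.
Player 1 against C2: payoffs 2, -1, -4, 1 → best response A.
Player 1 against C3: payoffs -4, 5, 0, -5 → best response B.
Player 1 against C4: payoffs -2, 1, 4, 2 → best response C.
Player 1 against C5: payoffs -3, -1, 1, 5 → best response D.
Player 2 against A: payoffs 2, 5, -5, -2, -1 → best response C2.
Player 2 against B: payoffs 4, -5, -4, 2, -3 → best response C1.
Player 2 against C: payoffs 5, 2, 0, 3, -4 → best response C1.
Player 2 against D: payoffs -1, -4, 2, 3, 4 → best response C5.
Mutual best responses: (A, C2); (C, C1); (D, C5).

Pure-strategy Nash equilibria: (A, C2); (C, C1); (D, C5)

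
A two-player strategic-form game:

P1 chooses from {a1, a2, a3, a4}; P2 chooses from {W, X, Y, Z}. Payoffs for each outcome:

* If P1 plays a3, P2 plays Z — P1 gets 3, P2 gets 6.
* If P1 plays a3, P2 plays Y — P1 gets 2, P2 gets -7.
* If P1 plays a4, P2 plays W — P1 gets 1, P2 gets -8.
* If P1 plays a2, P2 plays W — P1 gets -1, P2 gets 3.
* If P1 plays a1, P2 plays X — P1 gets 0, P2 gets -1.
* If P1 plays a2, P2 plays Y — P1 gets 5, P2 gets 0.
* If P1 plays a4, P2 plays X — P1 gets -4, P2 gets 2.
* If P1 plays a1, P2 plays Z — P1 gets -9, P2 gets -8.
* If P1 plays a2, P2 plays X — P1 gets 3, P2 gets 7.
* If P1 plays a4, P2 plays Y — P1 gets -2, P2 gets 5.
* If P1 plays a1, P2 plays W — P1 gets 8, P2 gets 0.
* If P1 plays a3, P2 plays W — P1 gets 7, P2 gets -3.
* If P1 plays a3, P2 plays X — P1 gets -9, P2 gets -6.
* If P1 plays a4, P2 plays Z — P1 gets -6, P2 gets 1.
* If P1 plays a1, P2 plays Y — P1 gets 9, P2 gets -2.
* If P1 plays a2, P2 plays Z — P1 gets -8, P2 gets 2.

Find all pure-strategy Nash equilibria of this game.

(a1, W); (a2, X); (a3, Z)

(a1, W): P1 gets 8, best alternative 7; P2 gets 0, best alternative -1. No profitable deviation — NE.
(a1, X): P1 can switch to a2 (0 → 3). Not NE.
(a1, Y): P2 can switch to W (-2 → 0). Not NE.
(a1, Z): P1 can switch to a2 (-9 → -8). Not NE.
(a2, W): P1 can switch to a1 (-1 → 8). Not NE.
(a2, X): P1 gets 3, best alternative 0; P2 gets 7, best alternative 3. No profitable deviation — NE.
(a2, Y): P1 can switch to a1 (5 → 9). Not NE.
(a2, Z): P1 can switch to a3 (-8 → 3). Not NE.
(a3, W): P1 can switch to a1 (7 → 8). Not NE.
(a3, X): P1 can switch to a1 (-9 → 0). Not NE.
(a3, Y): P1 can switch to a1 (2 → 9). Not NE.
(a3, Z): P1 gets 3, best alternative -6; P2 gets 6, best alternative -3. No profitable deviation — NE.
(a4, W): P1 can switch to a1 (1 → 8). Not NE.
(The remaining 3 profiles each have a profitable deviation by the same check.)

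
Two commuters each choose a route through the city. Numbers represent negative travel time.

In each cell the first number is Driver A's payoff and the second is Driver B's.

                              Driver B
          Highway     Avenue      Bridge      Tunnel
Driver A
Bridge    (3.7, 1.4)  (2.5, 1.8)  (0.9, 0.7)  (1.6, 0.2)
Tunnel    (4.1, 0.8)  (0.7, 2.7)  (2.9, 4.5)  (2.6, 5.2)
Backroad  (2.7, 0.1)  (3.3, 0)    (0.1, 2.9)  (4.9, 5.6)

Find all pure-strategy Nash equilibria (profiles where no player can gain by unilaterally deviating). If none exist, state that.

Pure NE: (Backroad, Tunnel)

(Bridge, Highway): Driver A can switch to Tunnel (3.7 → 4.1). Not NE.
(Bridge, Avenue): Driver A can switch to Backroad (2.5 → 3.3). Not NE.
(Bridge, Bridge): Driver A can switch to Tunnel (0.9 → 2.9). Not NE.
(Bridge, Tunnel): Driver A can switch to Tunnel (1.6 → 2.6). Not NE.
(Tunnel, Highway): Driver B can switch to Avenue (0.8 → 2.7). Not NE.
(Tunnel, Avenue): Driver A can switch to Bridge (0.7 → 2.5). Not NE.
(Tunnel, Bridge): Driver B can switch to Tunnel (4.5 → 5.2). Not NE.
(Tunnel, Tunnel): Driver A can switch to Backroad (2.6 → 4.9). Not NE.
(Backroad, Highway): Driver A can switch to Bridge (2.7 → 3.7). Not NE.
(Backroad, Avenue): Driver B can switch to Highway (0 → 0.1). Not NE.
(Backroad, Tunnel): Driver A gets 4.9, best alternative 2.6; Driver B gets 5.6, best alternative 2.9. No profitable deviation — NE.
(The remaining 1 profile has a profitable deviation by the same check.)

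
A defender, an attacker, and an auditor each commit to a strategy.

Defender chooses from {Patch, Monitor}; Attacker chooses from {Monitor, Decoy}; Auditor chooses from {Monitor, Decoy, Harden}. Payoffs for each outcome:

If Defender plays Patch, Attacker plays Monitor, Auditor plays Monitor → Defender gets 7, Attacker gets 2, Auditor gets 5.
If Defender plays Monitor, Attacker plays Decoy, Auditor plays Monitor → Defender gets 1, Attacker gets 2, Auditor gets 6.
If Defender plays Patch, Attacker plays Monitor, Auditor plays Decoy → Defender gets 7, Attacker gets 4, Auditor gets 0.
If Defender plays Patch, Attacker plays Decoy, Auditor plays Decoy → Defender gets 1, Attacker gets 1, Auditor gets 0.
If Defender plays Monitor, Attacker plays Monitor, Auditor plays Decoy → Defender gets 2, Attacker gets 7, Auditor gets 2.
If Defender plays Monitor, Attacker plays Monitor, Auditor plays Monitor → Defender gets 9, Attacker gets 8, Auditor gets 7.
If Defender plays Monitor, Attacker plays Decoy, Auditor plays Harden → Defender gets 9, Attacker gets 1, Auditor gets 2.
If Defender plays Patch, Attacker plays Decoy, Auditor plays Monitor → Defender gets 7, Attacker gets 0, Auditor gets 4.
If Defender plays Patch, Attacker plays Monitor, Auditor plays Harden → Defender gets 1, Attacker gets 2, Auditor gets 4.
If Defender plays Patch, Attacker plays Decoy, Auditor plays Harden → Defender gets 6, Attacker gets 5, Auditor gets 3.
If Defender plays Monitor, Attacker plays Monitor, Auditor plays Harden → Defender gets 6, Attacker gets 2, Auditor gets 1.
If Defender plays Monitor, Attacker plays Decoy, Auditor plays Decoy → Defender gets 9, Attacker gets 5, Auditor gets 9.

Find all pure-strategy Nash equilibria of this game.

(Patch, Monitor, Monitor): Defender can switch to Monitor (7 → 9). Not NE.
(Patch, Monitor, Decoy): Auditor can switch to Monitor (0 → 5). Not NE.
(Patch, Monitor, Harden): Defender can switch to Monitor (1 → 6). Not NE.
(Patch, Decoy, Monitor): Attacker can switch to Monitor (0 → 2). Not NE.
(Patch, Decoy, Decoy): Defender can switch to Monitor (1 → 9). Not NE.
(Patch, Decoy, Harden): Defender can switch to Monitor (6 → 9). Not NE.
(Monitor, Monitor, Monitor): Defender gets 9, best alternative 7; Attacker gets 8, best alternative 2; Auditor gets 7, best alternative 2. No profitable deviation — NE.
(The remaining 5 profiles each have a profitable deviation by the same check.)

Pure NE: (Monitor, Monitor, Monitor)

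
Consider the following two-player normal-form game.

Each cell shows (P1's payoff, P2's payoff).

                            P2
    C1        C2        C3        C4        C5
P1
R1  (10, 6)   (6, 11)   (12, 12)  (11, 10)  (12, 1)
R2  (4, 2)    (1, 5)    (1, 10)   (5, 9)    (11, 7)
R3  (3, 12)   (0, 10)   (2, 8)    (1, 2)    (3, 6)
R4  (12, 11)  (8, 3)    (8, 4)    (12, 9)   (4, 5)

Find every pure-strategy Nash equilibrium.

The pure Nash equilibria are (R1, C3), (R4, C1).

P1 against C1: payoffs 10, 4, 3, 12 → best response R4.
P1 against C2: payoffs 6, 1, 0, 8 → best response R4.
P1 against C3: payoffs 12, 1, 2, 8 → best response R1.
P1 against C4: payoffs 11, 5, 1, 12 → best response R4.
P1 against C5: payoffs 12, 11, 3, 4 → best response R1.
P2 against R1: payoffs 6, 11, 12, 10, 1 → best response C3.
P2 against R2: payoffs 2, 5, 10, 9, 7 → best response C3.
P2 against R3: payoffs 12, 10, 8, 2, 6 → best response C1.
P2 against R4: payoffs 11, 3, 4, 9, 5 → best response C1.
Mutual best responses: (R1, C3); (R4, C1).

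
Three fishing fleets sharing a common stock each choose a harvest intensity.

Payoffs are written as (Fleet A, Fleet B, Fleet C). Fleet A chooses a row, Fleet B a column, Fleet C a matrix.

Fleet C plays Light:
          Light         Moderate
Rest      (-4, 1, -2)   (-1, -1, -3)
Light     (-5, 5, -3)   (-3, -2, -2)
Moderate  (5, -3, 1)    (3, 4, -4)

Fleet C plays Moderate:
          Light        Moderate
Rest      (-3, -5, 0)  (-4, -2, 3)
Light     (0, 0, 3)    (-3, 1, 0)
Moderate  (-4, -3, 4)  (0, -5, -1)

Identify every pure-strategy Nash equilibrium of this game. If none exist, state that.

This game has no pure Nash equilibrium.

Fleet A against (Light, Light): payoffs -4, -5, 5 → best response Moderate.
Fleet A against (Light, Moderate): payoffs -3, 0, -4 → best response Light.
Fleet A against (Moderate, Light): payoffs -1, -3, 3 → best response Moderate.
Fleet A against (Moderate, Moderate): payoffs -4, -3, 0 → best response Moderate.
Fleet B against (Rest, Light): payoffs 1, -1 → best response Light.
Fleet B against (Rest, Moderate): payoffs -5, -2 → best response Moderate.
Fleet B against (Light, Light): payoffs 5, -2 → best response Light.
Fleet B against (Light, Moderate): payoffs 0, 1 → best response Moderate.
Fleet B against (Moderate, Light): payoffs -3, 4 → best response Moderate.
Fleet B against (Moderate, Moderate): payoffs -3, -5 → best response Light.
Fleet C against (Rest, Light): payoffs -2, 0 → best response Moderate.
Fleet C against (Rest, Moderate): payoffs -3, 3 → best response Moderate.
Fleet C against (Light, Light): payoffs -3, 3 → best response Moderate.
Fleet C against (Light, Moderate): payoffs -2, 0 → best response Moderate.
Fleet C against (Moderate, Light): payoffs 1, 4 → best response Moderate.
Fleet C against (Moderate, Moderate): payoffs -4, -1 → best response Moderate.
No profile is a mutual best response for all players.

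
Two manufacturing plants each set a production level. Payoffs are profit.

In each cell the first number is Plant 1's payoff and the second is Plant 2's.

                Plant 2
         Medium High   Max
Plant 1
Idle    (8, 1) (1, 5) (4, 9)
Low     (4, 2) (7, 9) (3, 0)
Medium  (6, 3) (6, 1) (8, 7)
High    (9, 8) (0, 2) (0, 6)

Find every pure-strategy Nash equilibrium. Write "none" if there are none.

For each player, find the best response to each opponent profile; mutual best responses are the pure NE.
Plant 1 against Medium: payoffs 8, 4, 6, 9 → best response High.
Plant 1 against High: payoffs 1, 7, 6, 0 → best response Low.
Plant 1 against Max: payoffs 4, 3, 8, 0 → best response Medium.
Plant 2 against Idle: payoffs 1, 5, 9 → best response Max.
Plant 2 against Low: payoffs 2, 9, 0 → best response High.
Plant 2 against Medium: payoffs 3, 1, 7 → best response Max.
Plant 2 against High: payoffs 8, 2, 6 → best response Medium.
Mutual best responses: (Low, High); (Medium, Max); (High, Medium).

(Low, High); (Medium, Max); (High, Medium)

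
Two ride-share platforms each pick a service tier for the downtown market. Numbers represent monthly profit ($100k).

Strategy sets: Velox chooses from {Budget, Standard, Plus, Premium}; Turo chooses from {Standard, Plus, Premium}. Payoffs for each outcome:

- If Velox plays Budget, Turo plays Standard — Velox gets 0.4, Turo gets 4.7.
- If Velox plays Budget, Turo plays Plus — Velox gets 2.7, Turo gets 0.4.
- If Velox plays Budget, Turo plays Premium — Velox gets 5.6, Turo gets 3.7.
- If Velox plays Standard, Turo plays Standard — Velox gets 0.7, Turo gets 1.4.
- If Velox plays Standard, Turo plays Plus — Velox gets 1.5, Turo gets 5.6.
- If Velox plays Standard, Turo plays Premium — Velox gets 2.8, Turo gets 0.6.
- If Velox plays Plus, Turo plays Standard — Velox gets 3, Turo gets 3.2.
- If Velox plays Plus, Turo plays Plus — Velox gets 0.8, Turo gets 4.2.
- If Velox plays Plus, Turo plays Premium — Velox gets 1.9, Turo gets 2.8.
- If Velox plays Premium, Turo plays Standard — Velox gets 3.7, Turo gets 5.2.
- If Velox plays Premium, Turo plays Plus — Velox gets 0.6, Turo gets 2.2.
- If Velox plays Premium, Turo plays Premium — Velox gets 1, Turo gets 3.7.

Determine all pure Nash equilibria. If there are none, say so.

Pure NE: (Premium, Standard)

For each player, find the best response to each opponent profile; mutual best responses are the pure NE.
Velox against Standard: payoffs 0.4, 0.7, 3, 3.7 → best response Premium.
Velox against Plus: payoffs 2.7, 1.5, 0.8, 0.6 → best response Budget.
Velox against Premium: payoffs 5.6, 2.8, 1.9, 1 → best response Budget.
Turo against Budget: payoffs 4.7, 0.4, 3.7 → best response Standard.
Turo against Standard: payoffs 1.4, 5.6, 0.6 → best response Plus.
Turo against Plus: payoffs 3.2, 4.2, 2.8 → best response Plus.
Turo against Premium: payoffs 5.2, 2.2, 3.7 → best response Standard.
Mutual best responses: (Premium, Standard).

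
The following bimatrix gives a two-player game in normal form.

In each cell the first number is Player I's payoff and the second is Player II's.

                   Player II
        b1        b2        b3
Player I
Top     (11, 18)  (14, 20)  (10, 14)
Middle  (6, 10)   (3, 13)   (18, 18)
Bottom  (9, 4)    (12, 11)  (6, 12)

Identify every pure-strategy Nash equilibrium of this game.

The pure Nash equilibria are (Top, b2) and (Middle, b3).

(Top, b1): Player II can switch to b2 (18 → 20). Not NE.
(Top, b2): Player I gets 14, best alternative 12; Player II gets 20, best alternative 18. No profitable deviation — NE.
(Top, b3): Player I can switch to Middle (10 → 18). Not NE.
(Middle, b1): Player I can switch to Top (6 → 11). Not NE.
(Middle, b2): Player I can switch to Top (3 → 14). Not NE.
(Middle, b3): Player I gets 18, best alternative 10; Player II gets 18, best alternative 13. No profitable deviation — NE.
(Bottom, b1): Player I can switch to Top (9 → 11). Not NE.
(Bottom, b2): Player I can switch to Top (12 → 14). Not NE.
(Bottom, b3): Player I can switch to Top (6 → 10). Not NE.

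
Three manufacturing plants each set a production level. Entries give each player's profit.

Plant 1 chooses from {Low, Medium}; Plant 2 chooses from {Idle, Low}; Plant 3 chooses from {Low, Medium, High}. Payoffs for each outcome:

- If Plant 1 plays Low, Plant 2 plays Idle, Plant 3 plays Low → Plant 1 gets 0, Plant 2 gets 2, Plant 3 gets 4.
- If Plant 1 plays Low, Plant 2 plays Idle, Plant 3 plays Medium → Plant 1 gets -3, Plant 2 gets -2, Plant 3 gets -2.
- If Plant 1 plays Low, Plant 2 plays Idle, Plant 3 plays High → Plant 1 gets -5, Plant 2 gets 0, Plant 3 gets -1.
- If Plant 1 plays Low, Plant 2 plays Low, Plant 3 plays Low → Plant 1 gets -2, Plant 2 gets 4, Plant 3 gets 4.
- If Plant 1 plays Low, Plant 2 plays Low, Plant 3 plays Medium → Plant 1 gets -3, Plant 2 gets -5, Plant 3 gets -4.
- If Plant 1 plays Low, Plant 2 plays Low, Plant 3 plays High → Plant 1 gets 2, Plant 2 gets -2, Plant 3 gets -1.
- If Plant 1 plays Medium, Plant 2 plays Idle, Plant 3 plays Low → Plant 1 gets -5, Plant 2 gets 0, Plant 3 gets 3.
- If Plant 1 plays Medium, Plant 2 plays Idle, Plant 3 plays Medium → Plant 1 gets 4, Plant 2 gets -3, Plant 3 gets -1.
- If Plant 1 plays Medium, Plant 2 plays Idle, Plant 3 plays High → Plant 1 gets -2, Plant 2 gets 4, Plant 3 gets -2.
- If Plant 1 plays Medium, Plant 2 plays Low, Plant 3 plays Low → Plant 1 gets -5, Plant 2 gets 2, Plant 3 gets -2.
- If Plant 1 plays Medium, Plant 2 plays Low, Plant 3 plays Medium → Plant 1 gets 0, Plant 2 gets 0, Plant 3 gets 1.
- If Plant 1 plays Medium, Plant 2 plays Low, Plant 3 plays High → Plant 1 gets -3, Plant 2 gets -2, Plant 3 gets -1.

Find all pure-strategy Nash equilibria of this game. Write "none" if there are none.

(Low, Low, Low), (Medium, Low, Medium)

Plant 1 against (Idle, Low): payoffs 0, -5 → best response Low.
Plant 1 against (Idle, Medium): payoffs -3, 4 → best response Medium.
Plant 1 against (Idle, High): payoffs -5, -2 → best response Medium.
Plant 1 against (Low, Low): payoffs -2, -5 → best response Low.
Plant 1 against (Low, Medium): payoffs -3, 0 → best response Medium.
Plant 1 against (Low, High): payoffs 2, -3 → best response Low.
Plant 2 against (Low, Low): payoffs 2, 4 → best response Low.
Plant 2 against (Low, Medium): payoffs -2, -5 → best response Idle.
Plant 2 against (Low, High): payoffs 0, -2 → best response Idle.
Plant 2 against (Medium, Low): payoffs 0, 2 → best response Low.
Plant 2 against (Medium, Medium): payoffs -3, 0 → best response Low.
Plant 2 against (Medium, High): payoffs 4, -2 → best response Idle.
Plant 3 against (Low, Idle): payoffs 4, -2, -1 → best response Low.
Plant 3 against (Low, Low): payoffs 4, -4, -1 → best response Low.
Plant 3 against (Medium, Idle): payoffs 3, -1, -2 → best response Low.
Plant 3 against (Medium, Low): payoffs -2, 1, -1 → best response Medium.
Mutual best responses: (Low, Low, Low); (Medium, Low, Medium).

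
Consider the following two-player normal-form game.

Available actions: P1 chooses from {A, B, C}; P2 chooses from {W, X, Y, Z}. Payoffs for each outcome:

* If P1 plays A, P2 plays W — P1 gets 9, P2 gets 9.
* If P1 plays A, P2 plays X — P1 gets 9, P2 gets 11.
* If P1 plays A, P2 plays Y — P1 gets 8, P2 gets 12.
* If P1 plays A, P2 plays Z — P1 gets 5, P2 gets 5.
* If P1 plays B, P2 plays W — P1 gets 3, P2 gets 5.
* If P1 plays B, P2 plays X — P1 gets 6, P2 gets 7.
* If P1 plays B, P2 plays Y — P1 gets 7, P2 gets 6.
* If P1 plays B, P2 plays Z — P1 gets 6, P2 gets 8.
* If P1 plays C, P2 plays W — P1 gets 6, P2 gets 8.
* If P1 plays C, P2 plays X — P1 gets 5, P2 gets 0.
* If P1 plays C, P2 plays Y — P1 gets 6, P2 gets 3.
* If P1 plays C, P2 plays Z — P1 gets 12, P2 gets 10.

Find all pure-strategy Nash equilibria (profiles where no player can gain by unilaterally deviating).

P1 against W: payoffs 9, 3, 6 → best response A.
P1 against X: payoffs 9, 6, 5 → best response A.
P1 against Y: payoffs 8, 7, 6 → best response A.
P1 against Z: payoffs 5, 6, 12 → best response C.
P2 against A: payoffs 9, 11, 12, 5 → best response Y.
P2 against B: payoffs 5, 7, 6, 8 → best response Z.
P2 against C: payoffs 8, 0, 3, 10 → best response Z.
Mutual best responses: (A, Y); (C, Z).

Pure-strategy Nash equilibria: (A, Y), (C, Z)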